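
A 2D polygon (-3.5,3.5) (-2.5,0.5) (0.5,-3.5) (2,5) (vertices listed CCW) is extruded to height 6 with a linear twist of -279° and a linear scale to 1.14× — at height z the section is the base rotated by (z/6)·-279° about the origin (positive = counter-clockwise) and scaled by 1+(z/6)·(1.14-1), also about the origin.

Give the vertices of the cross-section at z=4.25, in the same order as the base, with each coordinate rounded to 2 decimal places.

Cross-section at z=4.25: (2.50,-4.83) (2.45,-1.36) (0.64,3.83) (-3.76,-4.57)

t = z/height = 4.25/6 = 0.708333
s = 1 + (scale-1)·z/height = 1 + (1.14-1)·4.25/6 = 1.099167
θ = twist·z/height = -279°·4.25/6 = -197.6250° = -3.449207 rad
cos θ = -0.953059, sin θ = 0.302786 (intermediates below are computed at full precision and shown rounded to 5 d.p.)
v1: (-3.5,3.5) → rotate → (2.27596,-4.39546) → ×s → (2.50165,-4.83134) → (2.50,-4.83)
v2: (-2.5,0.5) → rotate → (2.23125,-1.23349) → ×s → (2.45252,-1.35582) → (2.45,-1.36)
v3: (0.5,-3.5) → rotate → (0.58322,3.48710) → ×s → (0.64106,3.83290) → (0.64,3.83)
v4: (2,5) → rotate → (-3.42005,-4.15972) → ×s → (-3.75920,-4.57223) → (-3.76,-4.57)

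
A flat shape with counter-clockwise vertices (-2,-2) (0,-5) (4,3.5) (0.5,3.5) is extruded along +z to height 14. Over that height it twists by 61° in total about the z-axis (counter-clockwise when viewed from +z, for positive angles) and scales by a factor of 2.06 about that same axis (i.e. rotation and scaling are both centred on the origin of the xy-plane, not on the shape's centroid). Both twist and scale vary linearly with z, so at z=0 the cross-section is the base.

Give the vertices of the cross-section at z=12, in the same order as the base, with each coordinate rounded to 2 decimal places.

t = z/height = 12/14 = 0.857143
s = 1 + (scale-1)·z/height = 1 + (2.06-1)·12/14 = 1.908571
θ = twist·z/height = 61°·12/14 = 52.2857° = 0.912558 rad
cos θ = 0.611724, sin θ = 0.791071 (intermediates below are computed at full precision and shown rounded to 5 d.p.)
v1: (-2,-2) → rotate → (0.35869,-2.80559) → ×s → (0.68459,-5.35467) → (0.68,-5.35)
v2: (0,-5) → rotate → (3.95536,-3.05862) → ×s → (7.54908,-5.83760) → (7.55,-5.84)
v3: (4,3.5) → rotate → (-0.32185,5.30532) → ×s → (-0.61428,10.12558) → (-0.61,10.13)
v4: (0.5,3.5) → rotate → (-2.46289,2.53657) → ×s → (-4.70059,4.84123) → (-4.70,4.84)

Cross-section at z=12: (0.68,-5.35) (7.55,-5.84) (-0.61,10.13) (-4.70,4.84)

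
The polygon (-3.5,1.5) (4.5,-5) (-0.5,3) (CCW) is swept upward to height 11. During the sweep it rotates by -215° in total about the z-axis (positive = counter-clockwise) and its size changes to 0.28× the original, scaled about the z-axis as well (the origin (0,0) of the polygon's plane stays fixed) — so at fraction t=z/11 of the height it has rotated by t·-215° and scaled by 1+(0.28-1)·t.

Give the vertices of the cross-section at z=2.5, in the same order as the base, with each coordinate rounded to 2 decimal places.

t = z/height = 2.5/11 = 0.227273
s = 1 + (scale-1)·z/height = 1 + (0.28-1)·2.5/11 = 0.836364
θ = twist·z/height = -215°·2.5/11 = -48.8636° = -0.852831 rad
cos θ = 0.657853, sin θ = -0.753146 (intermediates below are computed at full precision and shown rounded to 5 d.p.)
v1: (-3.5,1.5) → rotate → (-1.17277,3.62279) → ×s → (-0.98086,3.02997) → (-0.98,3.03)
v2: (4.5,-5) → rotate → (-0.80539,-6.67842) → ×s → (-0.67360,-5.58559) → (-0.67,-5.59)
v3: (-0.5,3) → rotate → (1.93051,2.35013) → ×s → (1.61461,1.96557) → (1.61,1.97)

Cross-section at z=2.5: (-0.98,3.03) (-0.67,-5.59) (1.61,1.97)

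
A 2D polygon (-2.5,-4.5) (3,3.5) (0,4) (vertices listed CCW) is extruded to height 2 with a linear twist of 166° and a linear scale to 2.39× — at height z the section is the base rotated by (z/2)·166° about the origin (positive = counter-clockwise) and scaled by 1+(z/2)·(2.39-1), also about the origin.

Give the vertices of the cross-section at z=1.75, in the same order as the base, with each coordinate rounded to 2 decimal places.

Cross-section at z=1.75: (10.24,5.04) (-9.88,-2.58) (-5.05,-7.28)

t = z/height = 1.75/2 = 0.875
s = 1 + (scale-1)·z/height = 1 + (2.39-1)·1.75/2 = 2.216250
θ = twist·z/height = 166°·1.75/2 = 145.2500° = 2.535091 rad
cos θ = -0.821647, sin θ = 0.569997 (intermediates below are computed at full precision and shown rounded to 5 d.p.)
v1: (-2.5,-4.5) → rotate → (4.61910,2.27242) → ×s → (10.23709,5.03625) → (10.24,5.04)
v2: (3,3.5) → rotate → (-4.45993,-1.16577) → ×s → (-9.88432,-2.58365) → (-9.88,-2.58)
v3: (0,4) → rotate → (-2.27999,-3.28659) → ×s → (-5.05302,-7.28390) → (-5.05,-7.28)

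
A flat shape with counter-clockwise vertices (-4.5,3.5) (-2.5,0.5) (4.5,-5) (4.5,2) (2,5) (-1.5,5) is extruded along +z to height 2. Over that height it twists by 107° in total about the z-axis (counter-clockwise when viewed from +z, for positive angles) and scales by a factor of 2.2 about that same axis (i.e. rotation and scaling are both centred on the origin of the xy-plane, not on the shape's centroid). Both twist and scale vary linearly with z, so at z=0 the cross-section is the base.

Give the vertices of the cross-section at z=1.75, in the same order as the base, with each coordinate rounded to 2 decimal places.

Cross-section at z=1.75: (-6.58,-9.66) (-0.70,-5.18) (9.65,9.85) (-4.68,8.95) (-10.49,3.44) (-10.04,-3.72)

t = z/height = 1.75/2 = 0.875
s = 1 + (scale-1)·z/height = 1 + (2.2-1)·1.75/2 = 2.050000
θ = twist·z/height = 107°·1.75/2 = 93.6250° = 1.634065 rad
cos θ = -0.063226, sin θ = 0.997999 (intermediates below are computed at full precision and shown rounded to 5 d.p.)
v1: (-4.5,3.5) → rotate → (-3.20848,-4.71229) → ×s → (-6.57738,-9.66019) → (-6.58,-9.66)
v2: (-2.5,0.5) → rotate → (-0.34093,-2.52661) → ×s → (-0.69892,-5.17955) → (-0.70,-5.18)
v3: (4.5,-5) → rotate → (4.70548,4.80713) → ×s → (9.64623,9.85461) → (9.65,9.85)
v4: (4.5,2) → rotate → (-2.28052,4.36454) → ×s → (-4.67506,8.94732) → (-4.68,8.95)
v5: (2,5) → rotate → (-5.11645,1.67987) → ×s → (-10.48872,3.44373) → (-10.49,3.44)
v6: (-1.5,5) → rotate → (-4.89516,-1.81313) → ×s → (-10.03507,-3.71691) → (-10.04,-3.72)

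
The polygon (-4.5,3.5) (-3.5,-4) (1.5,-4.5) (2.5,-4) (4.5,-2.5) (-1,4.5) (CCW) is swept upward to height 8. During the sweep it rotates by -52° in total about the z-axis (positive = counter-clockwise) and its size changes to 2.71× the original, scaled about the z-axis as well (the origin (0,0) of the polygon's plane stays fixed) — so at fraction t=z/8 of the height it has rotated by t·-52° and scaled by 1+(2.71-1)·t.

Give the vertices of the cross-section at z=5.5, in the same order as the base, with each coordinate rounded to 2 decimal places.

t = z/height = 5.5/8 = 0.6875
s = 1 + (scale-1)·z/height = 1 + (2.71-1)·5.5/8 = 2.175625
θ = twist·z/height = -52°·5.5/8 = -35.7500° = -0.623955 rad
cos θ = 0.811574, sin θ = -0.584250 (intermediates below are computed at full precision and shown rounded to 5 d.p.)
v1: (-4.5,3.5) → rotate → (-1.60721,5.46963) → ×s → (-3.49668,11.89987) → (-3.50,11.90)
v2: (-3.5,-4) → rotate → (-5.17751,-1.20142) → ×s → (-11.26431,-2.61384) → (-11.26,-2.61)
v3: (1.5,-4.5) → rotate → (-1.41176,-4.52846) → ×s → (-3.07147,-9.85223) → (-3.07,-9.85)
v4: (2.5,-4) → rotate → (-0.30806,-4.70692) → ×s → (-0.67023,-10.24049) → (-0.67,-10.24)
v5: (4.5,-2.5) → rotate → (2.19146,-4.65806) → ×s → (4.76779,-10.13419) → (4.77,-10.13)
v6: (-1,4.5) → rotate → (1.81755,4.23633) → ×s → (3.95431,9.21667) → (3.95,9.22)

Cross-section at z=5.5: (-3.50,11.90) (-11.26,-2.61) (-3.07,-9.85) (-0.67,-10.24) (4.77,-10.13) (3.95,9.22)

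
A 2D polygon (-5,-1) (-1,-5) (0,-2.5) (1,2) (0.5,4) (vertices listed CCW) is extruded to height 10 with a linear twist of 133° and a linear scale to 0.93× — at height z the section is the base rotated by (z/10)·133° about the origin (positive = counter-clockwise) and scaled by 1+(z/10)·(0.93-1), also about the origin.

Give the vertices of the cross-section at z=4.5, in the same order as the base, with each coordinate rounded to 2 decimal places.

t = z/height = 4.5/10 = 0.45
s = 1 + (scale-1)·z/height = 1 + (0.93-1)·4.5/10 = 0.968500
θ = twist·z/height = 133°·4.5/10 = 59.8500° = 1.044580 rad
cos θ = 0.502266, sin θ = 0.864713 (intermediates below are computed at full precision and shown rounded to 5 d.p.)
v1: (-5,-1) → rotate → (-1.64661,-4.82583) → ×s → (-1.59475,-4.67382) → (-1.59,-4.67)
v2: (-1,-5) → rotate → (3.82130,-3.37604) → ×s → (3.70093,-3.26970) → (3.70,-3.27)
v3: (0,-2.5) → rotate → (2.16178,-1.25566) → ×s → (2.09369,-1.21611) → (2.09,-1.22)
v4: (1,2) → rotate → (-1.22716,1.86924) → ×s → (-1.18851,1.81036) → (-1.19,1.81)
v5: (0.5,4) → rotate → (-3.20772,2.44142) → ×s → (-3.10668,2.36451) → (-3.11,2.36)

Cross-section at z=4.5: (-1.59,-4.67) (3.70,-3.27) (2.09,-1.22) (-1.19,1.81) (-3.11,2.36)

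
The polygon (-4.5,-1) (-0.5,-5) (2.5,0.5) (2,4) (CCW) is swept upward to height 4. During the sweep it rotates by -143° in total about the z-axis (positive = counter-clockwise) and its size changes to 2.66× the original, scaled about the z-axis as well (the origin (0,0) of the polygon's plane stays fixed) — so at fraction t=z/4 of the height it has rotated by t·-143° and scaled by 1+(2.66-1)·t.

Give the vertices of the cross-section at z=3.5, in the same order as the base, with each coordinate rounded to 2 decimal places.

Cross-section at z=3.5: (4.34,10.44) (-9.32,8.06) (-2.52,-5.72) (5.20,-9.66)

t = z/height = 3.5/4 = 0.875
s = 1 + (scale-1)·z/height = 1 + (2.66-1)·3.5/4 = 2.452500
θ = twist·z/height = -143°·3.5/4 = -125.1250° = -2.183843 rad
cos θ = -0.575362, sin θ = -0.817899 (intermediates below are computed at full precision and shown rounded to 5 d.p.)
v1: (-4.5,-1) → rotate → (1.77123,4.25591) → ×s → (4.34394,10.43761) → (4.34,10.44)
v2: (-0.5,-5) → rotate → (-3.80181,3.28576) → ×s → (-9.32395,8.05833) → (-9.32,8.06)
v3: (2.5,0.5) → rotate → (-1.02946,-2.33243) → ×s → (-2.52474,-5.72028) → (-2.52,-5.72)
v4: (2,4) → rotate → (2.12087,-3.93725) → ×s → (5.20144,-9.65610) → (5.20,-9.66)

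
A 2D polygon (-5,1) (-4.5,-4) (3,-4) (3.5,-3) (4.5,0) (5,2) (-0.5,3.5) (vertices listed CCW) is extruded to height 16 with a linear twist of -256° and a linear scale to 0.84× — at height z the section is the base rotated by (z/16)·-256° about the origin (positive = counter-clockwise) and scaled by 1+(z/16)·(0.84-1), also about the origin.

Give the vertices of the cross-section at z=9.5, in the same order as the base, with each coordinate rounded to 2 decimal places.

Cross-section at z=9.5: (4.42,1.33) (1.90,5.11) (-4.10,1.92) (-4.07,0.91) (-3.60,-1.91) (-3.15,-3.72) (1.89,-2.58)

t = z/height = 9.5/16 = 0.59375
s = 1 + (scale-1)·z/height = 1 + (0.84-1)·9.5/16 = 0.905000
θ = twist·z/height = -256°·9.5/16 = -152.0000° = -2.652900 rad
cos θ = -0.882948, sin θ = -0.469472 (intermediates below are computed at full precision and shown rounded to 5 d.p.)
v1: (-5,1) → rotate → (4.88421,1.46441) → ×s → (4.42021,1.32529) → (4.42,1.33)
v2: (-4.5,-4) → rotate → (2.09538,5.64441) → ×s → (1.89632,5.10819) → (1.90,5.11)
v3: (3,-4) → rotate → (-4.52673,2.12338) → ×s → (-4.09669,1.92165) → (-4.10,1.92)
v4: (3.5,-3) → rotate → (-4.49873,1.00569) → ×s → (-4.07135,0.91015) → (-4.07,0.91)
v5: (4.5,0) → rotate → (-3.97326,-2.11262) → ×s → (-3.59580,-1.91192) → (-3.60,-1.91)
v6: (5,2) → rotate → (-3.47579,-4.11325) → ×s → (-3.14559,-3.72249) → (-3.15,-3.72)
v7: (-0.5,3.5) → rotate → (2.08462,-2.85558) → ×s → (1.88658,-2.58430) → (1.89,-2.58)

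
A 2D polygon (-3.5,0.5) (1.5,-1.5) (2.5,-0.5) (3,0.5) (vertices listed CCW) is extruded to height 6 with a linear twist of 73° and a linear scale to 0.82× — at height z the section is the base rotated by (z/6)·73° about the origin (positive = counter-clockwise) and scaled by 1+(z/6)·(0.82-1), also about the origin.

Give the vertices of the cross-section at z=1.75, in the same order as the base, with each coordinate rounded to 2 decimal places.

Cross-section at z=1.75: (-3.26,-0.76) (1.84,-0.81) (2.38,0.42) (2.48,1.47)

t = z/height = 1.75/6 = 0.291667
s = 1 + (scale-1)·z/height = 1 + (0.82-1)·1.75/6 = 0.947500
θ = twist·z/height = 73°·1.75/6 = 21.2917° = 0.371610 rad
cos θ = 0.931744, sin θ = 0.363116 (intermediates below are computed at full precision and shown rounded to 5 d.p.)
v1: (-3.5,0.5) → rotate → (-3.44266,-0.80503) → ×s → (-3.26192,-0.76277) → (-3.26,-0.76)
v2: (1.5,-1.5) → rotate → (1.94229,-0.85294) → ×s → (1.84032,-0.80816) → (1.84,-0.81)
v3: (2.5,-0.5) → rotate → (2.51092,0.44192) → ×s → (2.37909,0.41872) → (2.38,0.42)
v4: (3,0.5) → rotate → (2.61367,1.55522) → ×s → (2.47646,1.47357) → (2.48,1.47)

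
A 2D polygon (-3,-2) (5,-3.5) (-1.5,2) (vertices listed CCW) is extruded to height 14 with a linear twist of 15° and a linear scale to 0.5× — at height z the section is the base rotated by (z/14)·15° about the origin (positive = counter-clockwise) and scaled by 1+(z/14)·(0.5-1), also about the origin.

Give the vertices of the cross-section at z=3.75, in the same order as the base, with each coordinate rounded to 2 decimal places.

Cross-section at z=3.75: (-2.47,-1.91) (4.53,-2.72) (-1.42,1.64)

t = z/height = 3.75/14 = 0.267857
s = 1 + (scale-1)·z/height = 1 + (0.5-1)·3.75/14 = 0.866071
θ = twist·z/height = 15°·3.75/14 = 4.0179° = 0.070125 rad
cos θ = 0.997542, sin θ = 0.070067 (intermediates below are computed at full precision and shown rounded to 5 d.p.)
v1: (-3,-2) → rotate → (-2.85249,-2.20529) → ×s → (-2.47046,-1.90994) → (-2.47,-1.91)
v2: (5,-3.5) → rotate → (5.23295,-3.14106) → ×s → (4.53211,-2.72038) → (4.53,-2.72)
v3: (-1.5,2) → rotate → (-1.63645,1.88998) → ×s → (-1.41728,1.63686) → (-1.42,1.64)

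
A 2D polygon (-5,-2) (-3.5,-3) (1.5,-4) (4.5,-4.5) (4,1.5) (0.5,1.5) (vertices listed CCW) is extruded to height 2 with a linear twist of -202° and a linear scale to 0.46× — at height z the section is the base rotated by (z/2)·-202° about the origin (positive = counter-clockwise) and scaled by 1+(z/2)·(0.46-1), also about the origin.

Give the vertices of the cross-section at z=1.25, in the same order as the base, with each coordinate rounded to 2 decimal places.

Cross-section at z=1.25: (0.89,3.45) (-0.23,3.05) (-2.72,0.77) (-4.17,-0.64) (-0.77,-2.72) (0.61,-0.85)

t = z/height = 1.25/2 = 0.625
s = 1 + (scale-1)·z/height = 1 + (0.46-1)·1.25/2 = 0.662500
θ = twist·z/height = -202°·1.25/2 = -126.2500° = -2.203478 rad
cos θ = -0.591310, sin θ = -0.806445 (intermediates below are computed at full precision and shown rounded to 5 d.p.)
v1: (-5,-2) → rotate → (1.34366,5.21484) → ×s → (0.89017,3.45483) → (0.89,3.45)
v2: (-3.5,-3) → rotate → (-0.34975,4.59649) → ×s → (-0.23171,3.04517) → (-0.23,3.05)
v3: (1.5,-4) → rotate → (-4.11274,1.15557) → ×s → (-2.72469,0.76557) → (-2.72,0.77)
v4: (4.5,-4.5) → rotate → (-6.28989,-0.96811) → ×s → (-4.16705,-0.64137) → (-4.17,-0.64)
v5: (4,1.5) → rotate → (-1.15557,-4.11274) → ×s → (-0.76557,-2.72469) → (-0.77,-2.72)
v6: (0.5,1.5) → rotate → (0.91401,-1.29019) → ×s → (0.60553,-0.85475) → (0.61,-0.85)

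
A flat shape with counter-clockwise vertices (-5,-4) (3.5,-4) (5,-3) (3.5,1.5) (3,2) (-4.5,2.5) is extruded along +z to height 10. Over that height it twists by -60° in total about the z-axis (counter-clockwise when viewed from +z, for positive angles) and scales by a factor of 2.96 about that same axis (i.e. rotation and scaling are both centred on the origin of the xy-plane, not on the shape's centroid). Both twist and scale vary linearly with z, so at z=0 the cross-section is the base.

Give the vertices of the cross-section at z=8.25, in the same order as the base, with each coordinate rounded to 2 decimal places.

Cross-section at z=8.25: (-16.46,3.15) (-2.01,-13.76) (2.53,-15.05) (8.93,-4.42) (9.08,-2.57) (-2.67,13.20)

t = z/height = 8.25/10 = 0.825
s = 1 + (scale-1)·z/height = 1 + (2.96-1)·8.25/10 = 2.617000
θ = twist·z/height = -60°·8.25/10 = -49.5000° = -0.863938 rad
cos θ = 0.649448, sin θ = -0.760406 (intermediates below are computed at full precision and shown rounded to 5 d.p.)
v1: (-5,-4) → rotate → (-6.28886,1.20424) → ×s → (-16.45796,3.15149) → (-16.46,3.15)
v2: (3.5,-4) → rotate → (-0.76856,-5.25921) → ×s → (-2.01131,-13.76336) → (-2.01,-13.76)
v3: (5,-3) → rotate → (0.96602,-5.75037) → ×s → (2.52808,-15.04873) → (2.53,-15.05)
v4: (3.5,1.5) → rotate → (3.41368,-1.68725) → ×s → (8.93359,-4.41553) → (8.93,-4.42)
v5: (3,2) → rotate → (3.46916,-0.98232) → ×s → (9.07878,-2.57074) → (9.08,-2.57)
v6: (-4.5,2.5) → rotate → (-1.02150,5.04545) → ×s → (-2.67327,13.20393) → (-2.67,13.20)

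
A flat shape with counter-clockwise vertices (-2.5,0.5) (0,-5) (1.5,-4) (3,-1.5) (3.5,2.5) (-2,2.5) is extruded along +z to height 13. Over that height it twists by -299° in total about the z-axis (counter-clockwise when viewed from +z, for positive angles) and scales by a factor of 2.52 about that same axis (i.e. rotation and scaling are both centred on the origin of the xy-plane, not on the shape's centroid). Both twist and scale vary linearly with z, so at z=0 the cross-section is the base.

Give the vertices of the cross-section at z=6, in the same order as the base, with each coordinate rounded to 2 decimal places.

t = z/height = 6/13 = 0.461538
s = 1 + (scale-1)·z/height = 1 + (2.52-1)·6/13 = 1.701538
θ = twist·z/height = -299°·6/13 = -138.0000° = -2.408554 rad
cos θ = -0.743145, sin θ = -0.669131 (intermediates below are computed at full precision and shown rounded to 5 d.p.)
v1: (-2.5,0.5) → rotate → (2.19243,1.30125) → ×s → (3.73050,2.21413) → (3.73,2.21)
v2: (0,-5) → rotate → (-3.34565,3.71572) → ×s → (-5.69276,6.32245) → (-5.69,6.32)
v3: (1.5,-4) → rotate → (-3.79124,1.96888) → ×s → (-6.45094,3.35013) → (-6.45,3.35)
v4: (3,-1.5) → rotate → (-3.23313,-0.89267) → ×s → (-5.50130,-1.51892) → (-5.50,-1.52)
v5: (3.5,2.5) → rotate → (-0.92818,-4.19982) → ×s → (-1.57933,-7.14615) → (-1.58,-7.15)
v6: (-2,2.5) → rotate → (3.15912,-0.51960) → ×s → (5.37536,-0.88412) → (5.38,-0.88)

Cross-section at z=6: (3.73,2.21) (-5.69,6.32) (-6.45,3.35) (-5.50,-1.52) (-1.58,-7.15) (5.38,-0.88)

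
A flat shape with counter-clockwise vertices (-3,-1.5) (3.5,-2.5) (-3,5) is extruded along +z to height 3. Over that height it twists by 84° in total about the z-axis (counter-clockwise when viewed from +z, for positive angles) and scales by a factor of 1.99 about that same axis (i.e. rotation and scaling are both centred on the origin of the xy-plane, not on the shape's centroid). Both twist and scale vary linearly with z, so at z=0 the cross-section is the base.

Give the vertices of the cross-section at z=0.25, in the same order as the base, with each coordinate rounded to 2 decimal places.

t = z/height = 0.25/3 = 0.0833333
s = 1 + (scale-1)·z/height = 1 + (1.99-1)·0.25/3 = 1.082500
θ = twist·z/height = 84°·0.25/3 = 7.0000° = 0.122173 rad
cos θ = 0.992546, sin θ = 0.121869 (intermediates below are computed at full precision and shown rounded to 5 d.p.)
v1: (-3,-1.5) → rotate → (-2.79483,-1.85443) → ×s → (-3.02541,-2.00742) → (-3.03,-2.01)
v2: (3.5,-2.5) → rotate → (3.77858,-2.05482) → ×s → (4.09032,-2.22435) → (4.09,-2.22)
v3: (-3,5) → rotate → (-3.58699,4.59712) → ×s → (-3.88291,4.97639) → (-3.88,4.98)

Cross-section at z=0.25: (-3.03,-2.01) (4.09,-2.22) (-3.88,4.98)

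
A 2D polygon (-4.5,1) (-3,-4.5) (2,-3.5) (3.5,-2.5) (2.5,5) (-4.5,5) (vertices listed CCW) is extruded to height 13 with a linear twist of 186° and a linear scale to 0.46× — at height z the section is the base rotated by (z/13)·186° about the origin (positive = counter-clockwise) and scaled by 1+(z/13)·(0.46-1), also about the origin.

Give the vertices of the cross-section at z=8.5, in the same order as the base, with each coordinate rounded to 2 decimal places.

Cross-section at z=8.5: (0.98,-2.82) (3.50,-0.13) (1.25,2.29) (0.19,2.78) (-3.60,-0.32) (-1.23,-4.17)

t = z/height = 8.5/13 = 0.653846
s = 1 + (scale-1)·z/height = 1 + (0.46-1)·8.5/13 = 0.646923
θ = twist·z/height = 186°·8.5/13 = 121.6154° = 2.122589 rad
cos θ = -0.524215, sin θ = 0.851586 (intermediates below are computed at full precision and shown rounded to 5 d.p.)
v1: (-4.5,1) → rotate → (1.50738,-4.35635) → ×s → (0.97516,-2.81822) → (0.98,-2.82)
v2: (-3,-4.5) → rotate → (5.40478,-0.19579) → ×s → (3.49648,-0.12666) → (3.50,-0.13)
v3: (2,-3.5) → rotate → (1.93212,3.53792) → ×s → (1.24993,2.28876) → (1.25,2.29)
v4: (3.5,-2.5) → rotate → (0.29421,4.29109) → ×s → (0.19033,2.77600) → (0.19,2.78)
v5: (2.5,5) → rotate → (-5.56847,-0.49211) → ×s → (-3.60237,-0.31836) → (-3.60,-0.32)
v6: (-4.5,5) → rotate → (-1.89897,-6.45321) → ×s → (-1.22848,-4.17473) → (-1.23,-4.17)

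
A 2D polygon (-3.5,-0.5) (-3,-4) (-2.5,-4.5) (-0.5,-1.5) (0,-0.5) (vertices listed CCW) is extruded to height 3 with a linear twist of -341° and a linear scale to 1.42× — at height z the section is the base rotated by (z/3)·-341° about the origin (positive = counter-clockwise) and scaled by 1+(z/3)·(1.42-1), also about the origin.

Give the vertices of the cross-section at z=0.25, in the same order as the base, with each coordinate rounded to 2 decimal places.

t = z/height = 0.25/3 = 0.0833333
s = 1 + (scale-1)·z/height = 1 + (1.42-1)·0.25/3 = 1.035000
θ = twist·z/height = -341°·0.25/3 = -28.4167° = -0.495964 rad
cos θ = 0.879510, sin θ = -0.475880 (intermediates below are computed at full precision and shown rounded to 5 d.p.)
v1: (-3.5,-0.5) → rotate → (-3.31623,1.22583) → ×s → (-3.43229,1.26873) → (-3.43,1.27)
v2: (-3,-4) → rotate → (-4.54205,-2.09040) → ×s → (-4.70102,-2.16356) → (-4.70,-2.16)
v3: (-2.5,-4.5) → rotate → (-4.34024,-2.76810) → ×s → (-4.49214,-2.86498) → (-4.49,-2.86)
v4: (-0.5,-1.5) → rotate → (-1.15358,-1.08133) → ×s → (-1.19395,-1.11917) → (-1.19,-1.12)
v5: (0,-0.5) → rotate → (-0.23794,-0.43976) → ×s → (-0.24627,-0.45515) → (-0.25,-0.46)

Cross-section at z=0.25: (-3.43,1.27) (-4.70,-2.16) (-4.49,-2.86) (-1.19,-1.12) (-0.25,-0.46)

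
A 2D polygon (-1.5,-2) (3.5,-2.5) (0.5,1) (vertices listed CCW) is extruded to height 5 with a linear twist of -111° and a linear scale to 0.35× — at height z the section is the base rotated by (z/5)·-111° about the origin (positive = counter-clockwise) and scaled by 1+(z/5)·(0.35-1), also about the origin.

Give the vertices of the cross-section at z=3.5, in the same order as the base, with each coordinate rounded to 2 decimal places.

t = z/height = 3.5/5 = 0.7
s = 1 + (scale-1)·z/height = 1 + (0.35-1)·3.5/5 = 0.545000
θ = twist·z/height = -111°·3.5/5 = -77.7000° = -1.356121 rad
cos θ = 0.213030, sin θ = -0.977046 (intermediates below are computed at full precision and shown rounded to 5 d.p.)
v1: (-1.5,-2) → rotate → (-2.27364,1.03951) → ×s → (-1.23913,0.56653) → (-1.24,0.57)
v2: (3.5,-2.5) → rotate → (-1.69701,-3.95224) → ×s → (-0.92487,-2.15397) → (-0.92,-2.15)
v3: (0.5,1) → rotate → (1.08356,-0.27549) → ×s → (0.59054,-0.15014) → (0.59,-0.15)

Cross-section at z=3.5: (-1.24,0.57) (-0.92,-2.15) (0.59,-0.15)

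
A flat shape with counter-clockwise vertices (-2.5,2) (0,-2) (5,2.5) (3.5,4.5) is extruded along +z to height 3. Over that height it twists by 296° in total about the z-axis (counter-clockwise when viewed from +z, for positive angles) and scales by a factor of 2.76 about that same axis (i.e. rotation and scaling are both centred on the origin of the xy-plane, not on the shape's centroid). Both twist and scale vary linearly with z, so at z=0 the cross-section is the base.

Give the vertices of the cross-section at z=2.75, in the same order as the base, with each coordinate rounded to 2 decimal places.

Cross-section at z=2.75: (5.07,6.65) (-5.23,-0.12) (6.84,-12.91) (11.97,-8.87)

t = z/height = 2.75/3 = 0.916667
s = 1 + (scale-1)·z/height = 1 + (2.76-1)·2.75/3 = 2.613333
θ = twist·z/height = 296°·2.75/3 = 271.3333° = 4.735660 rad
cos θ = 0.023269, sin θ = -0.999729 (intermediates below are computed at full precision and shown rounded to 5 d.p.)
v1: (-2.5,2) → rotate → (1.94129,2.54586) → ×s → (5.07323,6.65318) → (5.07,6.65)
v2: (0,-2) → rotate → (-1.99946,-0.04654) → ×s → (-5.22525,-0.12162) → (-5.23,-0.12)
v3: (5,2.5) → rotate → (2.61567,-4.94047) → ×s → (6.83561,-12.91110) → (6.84,-12.91)
v4: (3.5,4.5) → rotate → (4.58022,-3.39434) → ×s → (11.96965,-8.87055) → (11.97,-8.87)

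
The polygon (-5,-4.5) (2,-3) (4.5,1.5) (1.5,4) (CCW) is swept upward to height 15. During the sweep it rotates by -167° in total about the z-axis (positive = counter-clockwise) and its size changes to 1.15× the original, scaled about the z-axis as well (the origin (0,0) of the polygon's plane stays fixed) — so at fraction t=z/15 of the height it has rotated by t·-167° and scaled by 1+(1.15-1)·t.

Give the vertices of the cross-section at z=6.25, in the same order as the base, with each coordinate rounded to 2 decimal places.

Cross-section at z=6.25: (-6.33,3.31) (-2.25,-3.10) (3.16,-3.92) (4.54,-0.01)

t = z/height = 6.25/15 = 0.416667
s = 1 + (scale-1)·z/height = 1 + (1.15-1)·6.25/15 = 1.062500
θ = twist·z/height = -167°·6.25/15 = -69.5833° = -1.214458 rad
cos θ = 0.348845, sin θ = -0.937181 (intermediates below are computed at full precision and shown rounded to 5 d.p.)
v1: (-5,-4.5) → rotate → (-5.96154,3.11610) → ×s → (-6.33413,3.31086) → (-6.33,3.31)
v2: (2,-3) → rotate → (-2.11385,-2.92090) → ×s → (-2.24597,-3.10345) → (-2.25,-3.10)
v3: (4.5,1.5) → rotate → (2.97557,-3.69405) → ×s → (3.16155,-3.92492) → (3.16,-3.92)
v4: (1.5,4) → rotate → (4.27199,-0.01039) → ×s → (4.53899,-0.01104) → (4.54,-0.01)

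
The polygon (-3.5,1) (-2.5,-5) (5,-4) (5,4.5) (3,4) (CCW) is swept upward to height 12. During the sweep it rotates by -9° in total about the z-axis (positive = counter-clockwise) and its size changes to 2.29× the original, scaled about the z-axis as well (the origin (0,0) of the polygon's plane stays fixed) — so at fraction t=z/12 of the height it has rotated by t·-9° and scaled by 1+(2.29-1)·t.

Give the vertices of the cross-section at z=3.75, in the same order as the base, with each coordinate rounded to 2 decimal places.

t = z/height = 3.75/12 = 0.3125
s = 1 + (scale-1)·z/height = 1 + (2.29-1)·3.75/12 = 1.403125
θ = twist·z/height = -9°·3.75/12 = -2.8125° = -0.049087 rad
cos θ = 0.998795, sin θ = -0.049068 (intermediates below are computed at full precision and shown rounded to 5 d.p.)
v1: (-3.5,1) → rotate → (-3.44672,1.17053) → ×s → (-4.83617,1.64240) → (-4.84,1.64)
v2: (-2.5,-5) → rotate → (-2.74233,-4.87131) → ×s → (-3.84783,-6.83505) → (-3.85,-6.84)
v3: (5,-4) → rotate → (4.79771,-4.24052) → ×s → (6.73178,-5.94998) → (6.73,-5.95)
v4: (5,4.5) → rotate → (5.21478,4.24924) → ×s → (7.31699,5.96222) → (7.32,5.96)
v5: (3,4) → rotate → (3.19266,3.84798) → ×s → (4.47970,5.39920) → (4.48,5.40)

Cross-section at z=3.75: (-4.84,1.64) (-3.85,-6.84) (6.73,-5.95) (7.32,5.96) (4.48,5.40)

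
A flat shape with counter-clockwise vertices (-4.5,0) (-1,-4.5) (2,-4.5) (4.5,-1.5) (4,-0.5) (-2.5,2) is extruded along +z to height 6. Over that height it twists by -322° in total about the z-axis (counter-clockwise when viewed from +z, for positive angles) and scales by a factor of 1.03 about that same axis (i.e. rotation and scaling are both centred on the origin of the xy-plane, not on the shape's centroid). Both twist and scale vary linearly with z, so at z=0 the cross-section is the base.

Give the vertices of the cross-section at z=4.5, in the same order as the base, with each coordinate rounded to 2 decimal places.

Cross-section at z=4.5: (2.20,-4.04) (4.53,1.30) (3.07,3.99) (-0.85,4.78) (-1.50,3.84) (-0.58,-3.22)

t = z/height = 4.5/6 = 0.75
s = 1 + (scale-1)·z/height = 1 + (1.03-1)·4.5/6 = 1.022500
θ = twist·z/height = -322°·4.5/6 = -241.5000° = -4.214970 rad
cos θ = -0.477159, sin θ = 0.878817 (intermediates below are computed at full precision and shown rounded to 5 d.p.)
v1: (-4.5,0) → rotate → (2.14721,-3.95468) → ×s → (2.19553,-4.04366) → (2.20,-4.04)
v2: (-1,-4.5) → rotate → (4.43184,1.26840) → ×s → (4.53155,1.29694) → (4.53,1.30)
v3: (2,-4.5) → rotate → (3.00036,3.90485) → ×s → (3.06787,3.99271) → (3.07,3.99)
v4: (4.5,-1.5) → rotate → (-0.82899,4.67042) → ×s → (-0.84764,4.77550) → (-0.85,4.78)
v5: (4,-0.5) → rotate → (-1.46923,3.75385) → ×s → (-1.50228,3.83831) → (-1.50,3.84)
v6: (-2.5,2) → rotate → (-0.56474,-3.15136) → ×s → (-0.57744,-3.22227) → (-0.58,-3.22)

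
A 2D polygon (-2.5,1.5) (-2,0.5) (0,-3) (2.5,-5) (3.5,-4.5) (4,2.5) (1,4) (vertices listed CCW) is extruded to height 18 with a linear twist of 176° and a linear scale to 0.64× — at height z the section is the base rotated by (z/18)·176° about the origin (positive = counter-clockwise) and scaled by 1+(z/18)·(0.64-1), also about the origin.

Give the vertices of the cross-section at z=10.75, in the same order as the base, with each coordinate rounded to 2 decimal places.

t = z/height = 10.75/18 = 0.597222
s = 1 + (scale-1)·z/height = 1 + (0.64-1)·10.75/18 = 0.785000
θ = twist·z/height = 176°·10.75/18 = 105.1111° = 1.834535 rad
cos θ = -0.260692, sin θ = 0.965422 (intermediates below are computed at full precision and shown rounded to 5 d.p.)
v1: (-2.5,1.5) → rotate → (-0.79640,-2.80459) → ×s → (-0.62518,-2.20161) → (-0.63,-2.20)
v2: (-2,0.5) → rotate → (0.03867,-2.06119) → ×s → (0.03036,-1.61803) → (0.03,-1.62)
v3: (0,-3) → rotate → (2.89627,0.78208) → ×s → (2.27357,0.61393) → (2.27,0.61)
v4: (2.5,-5) → rotate → (4.17538,3.71701) → ×s → (3.27767,2.91786) → (3.28,2.92)
v5: (3.5,-4.5) → rotate → (3.43198,4.55209) → ×s → (2.69410,3.57339) → (2.69,3.57)
v6: (4,2.5) → rotate → (-3.45632,3.20996) → ×s → (-2.71321,2.51982) → (-2.71,2.52)
v7: (1,4) → rotate → (-4.12238,-0.07734) → ×s → (-3.23607,-0.06072) → (-3.24,-0.06)

Cross-section at z=10.75: (-0.63,-2.20) (0.03,-1.62) (2.27,0.61) (3.28,2.92) (2.69,3.57) (-2.71,2.52) (-3.24,-0.06)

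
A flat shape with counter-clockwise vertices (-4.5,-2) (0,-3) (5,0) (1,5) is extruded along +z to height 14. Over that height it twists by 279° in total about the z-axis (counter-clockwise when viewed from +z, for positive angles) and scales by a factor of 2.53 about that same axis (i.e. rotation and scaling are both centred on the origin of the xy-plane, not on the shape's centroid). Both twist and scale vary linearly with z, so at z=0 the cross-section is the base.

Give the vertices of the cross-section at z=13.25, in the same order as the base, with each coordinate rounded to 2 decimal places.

t = z/height = 13.25/14 = 0.946429
s = 1 + (scale-1)·z/height = 1 + (2.53-1)·13.25/14 = 2.448036
θ = twist·z/height = 279°·13.25/14 = 264.0536° = 4.608604 rad
cos θ = -0.103599, sin θ = -0.994619 (intermediates below are computed at full precision and shown rounded to 5 d.p.)
v1: (-4.5,-2) → rotate → (-1.52304,4.68298) → ×s → (-3.72847,11.46411) → (-3.73,11.46)
v2: (0,-3) → rotate → (-2.98386,0.31080) → ×s → (-7.30459,0.76084) → (-7.30,0.76)
v3: (5,0) → rotate → (-0.51799,-4.97310) → ×s → (-1.26806,-12.17432) → (-1.27,-12.17)
v4: (1,5) → rotate → (4.86950,-1.51261) → ×s → (11.92070,-3.70293) → (11.92,-3.70)

Cross-section at z=13.25: (-3.73,11.46) (-7.30,0.76) (-1.27,-12.17) (11.92,-3.70)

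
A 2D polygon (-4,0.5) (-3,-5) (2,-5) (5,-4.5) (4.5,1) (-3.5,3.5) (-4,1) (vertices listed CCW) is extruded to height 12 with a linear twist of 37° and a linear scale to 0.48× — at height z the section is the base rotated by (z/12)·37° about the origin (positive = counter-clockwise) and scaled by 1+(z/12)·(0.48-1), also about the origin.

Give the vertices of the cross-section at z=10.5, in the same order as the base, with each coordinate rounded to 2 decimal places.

Cross-section at z=10.5: (-1.99,-0.94) (0.08,-3.18) (2.38,-1.72) (3.61,-0.61) (1.78,1.77) (-2.63,0.59) (-2.13,-0.71)

t = z/height = 10.5/12 = 0.875
s = 1 + (scale-1)·z/height = 1 + (0.48-1)·10.5/12 = 0.545000
θ = twist·z/height = 37°·10.5/12 = 32.3750° = 0.565050 rad
cos θ = 0.844562, sin θ = 0.535458 (intermediates below are computed at full precision and shown rounded to 5 d.p.)
v1: (-4,0.5) → rotate → (-3.64598,-1.71955) → ×s → (-1.98706,-0.93716) → (-1.99,-0.94)
v2: (-3,-5) → rotate → (0.14361,-5.82918) → ×s → (0.07827,-3.17690) → (0.08,-3.18)
v3: (2,-5) → rotate → (4.36641,-3.15189) → ×s → (2.37970,-1.71778) → (2.38,-1.72)
v4: (5,-4.5) → rotate → (6.63237,-1.12324) → ×s → (3.61464,-0.61216) → (3.61,-0.61)
v5: (4.5,1) → rotate → (3.26507,3.25412) → ×s → (1.77946,1.77350) → (1.78,1.77)
v6: (-3.5,3.5) → rotate → (-4.83007,1.08186) → ×s → (-2.63239,0.58961) → (-2.63,0.59)
v7: (-4,1) → rotate → (-3.91370,-1.29727) → ×s → (-2.13297,-0.70701) → (-2.13,-0.71)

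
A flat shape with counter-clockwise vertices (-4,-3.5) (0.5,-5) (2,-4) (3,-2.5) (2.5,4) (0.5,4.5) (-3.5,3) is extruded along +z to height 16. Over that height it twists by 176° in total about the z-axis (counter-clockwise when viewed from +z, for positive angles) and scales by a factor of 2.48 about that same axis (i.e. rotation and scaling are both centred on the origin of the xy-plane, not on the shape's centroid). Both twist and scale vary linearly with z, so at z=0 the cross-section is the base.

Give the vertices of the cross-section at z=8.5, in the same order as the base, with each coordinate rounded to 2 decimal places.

Cross-section at z=8.5: (6.68,-6.75) (8.86,1.44) (6.91,4.00) (4.13,5.62) (-7.40,4.02) (-8.08,0.40) (-4.97,-6.57)

t = z/height = 8.5/16 = 0.53125
s = 1 + (scale-1)·z/height = 1 + (2.48-1)·8.5/16 = 1.786250
θ = twist·z/height = 176°·8.5/16 = 93.5000° = 1.631883 rad
cos θ = -0.061049, sin θ = 0.998135 (intermediates below are computed at full precision and shown rounded to 5 d.p.)
v1: (-4,-3.5) → rotate → (3.73767,-3.77887) → ×s → (6.67641,-6.75001) → (6.68,-6.75)
v2: (0.5,-5) → rotate → (4.96015,0.80431) → ×s → (8.86007,1.43670) → (8.86,1.44)
v3: (2,-4) → rotate → (3.87044,2.24046) → ×s → (6.91358,4.00203) → (6.91,4.00)
v4: (3,-2.5) → rotate → (2.31219,3.14703) → ×s → (4.13015,5.62137) → (4.13,5.62)
v5: (2.5,4) → rotate → (-4.14516,2.25114) → ×s → (-7.40429,4.02110) → (-7.40,4.02)
v6: (0.5,4.5) → rotate → (-4.52213,0.22435) → ×s → (-8.07766,0.40074) → (-8.08,0.40)
v7: (-3.5,3) → rotate → (-2.78073,-3.67662) → ×s → (-4.96709,-6.56736) → (-4.97,-6.57)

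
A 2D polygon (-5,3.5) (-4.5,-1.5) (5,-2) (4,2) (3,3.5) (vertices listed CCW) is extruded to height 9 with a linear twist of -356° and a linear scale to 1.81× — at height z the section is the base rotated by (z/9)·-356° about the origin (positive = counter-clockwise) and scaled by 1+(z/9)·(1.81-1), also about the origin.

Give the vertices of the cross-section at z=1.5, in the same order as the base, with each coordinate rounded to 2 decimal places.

t = z/height = 1.5/9 = 0.166667
s = 1 + (scale-1)·z/height = 1 + (1.81-1)·1.5/9 = 1.135000
θ = twist·z/height = -356°·1.5/9 = -59.3333° = -1.035562 rad
cos θ = 0.510043, sin θ = -0.860149 (intermediates below are computed at full precision and shown rounded to 5 d.p.)
v1: (-5,3.5) → rotate → (0.46031,6.08589) → ×s → (0.52245,6.90749) → (0.52,6.91)
v2: (-4.5,-1.5) → rotate → (-3.58542,3.10561) → ×s → (-4.06945,3.52486) → (-4.07,3.52)
v3: (5,-2) → rotate → (0.82991,-5.32083) → ×s → (0.94195,-6.03914) → (0.94,-6.04)
v4: (4,2) → rotate → (3.76047,-2.42051) → ×s → (4.26813,-2.74728) → (4.27,-2.75)
v5: (3,3.5) → rotate → (4.54065,-0.79530) → ×s → (5.15364,-0.90266) → (5.15,-0.90)

Cross-section at z=1.5: (0.52,6.91) (-4.07,3.52) (0.94,-6.04) (4.27,-2.75) (5.15,-0.90)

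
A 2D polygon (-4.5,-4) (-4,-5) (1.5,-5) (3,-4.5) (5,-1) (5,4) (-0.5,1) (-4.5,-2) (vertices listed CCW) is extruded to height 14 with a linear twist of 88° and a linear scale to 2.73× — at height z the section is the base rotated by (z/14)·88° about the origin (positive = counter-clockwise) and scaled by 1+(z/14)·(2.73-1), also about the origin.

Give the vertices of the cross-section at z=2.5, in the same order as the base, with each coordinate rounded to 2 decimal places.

t = z/height = 2.5/14 = 0.178571
s = 1 + (scale-1)·z/height = 1 + (2.73-1)·2.5/14 = 1.308929
θ = twist·z/height = 88°·2.5/14 = 15.7143° = 0.274266 rad
cos θ = 0.962624, sin θ = 0.270840 (intermediates below are computed at full precision and shown rounded to 5 d.p.)
v1: (-4.5,-4) → rotate → (-3.24845,-5.06928) → ×s → (-4.25199,-6.63532) → (-4.25,-6.64)
v2: (-4,-5) → rotate → (-2.49629,-5.89648) → ×s → (-3.26747,-7.71808) → (-3.27,-7.72)
v3: (1.5,-5) → rotate → (2.79814,-4.40686) → ×s → (3.66256,-5.76827) → (3.66,-5.77)
v4: (3,-4.5) → rotate → (4.10665,-3.51929) → ×s → (5.37532,-4.60650) → (5.38,-4.61)
v5: (5,-1) → rotate → (5.08396,0.39158) → ×s → (6.65454,0.51255) → (6.65,0.51)
v6: (5,4) → rotate → (3.72976,5.20470) → ×s → (4.88199,6.81258) → (4.88,6.81)
v7: (-0.5,1) → rotate → (-0.75215,0.82720) → ×s → (-0.98451,1.08275) → (-0.98,1.08)
v8: (-4.5,-2) → rotate → (-3.79013,-3.14403) → ×s → (-4.96101,-4.11531) → (-4.96,-4.12)

Cross-section at z=2.5: (-4.25,-6.64) (-3.27,-7.72) (3.66,-5.77) (5.38,-4.61) (6.65,0.51) (4.88,6.81) (-0.98,1.08) (-4.96,-4.12)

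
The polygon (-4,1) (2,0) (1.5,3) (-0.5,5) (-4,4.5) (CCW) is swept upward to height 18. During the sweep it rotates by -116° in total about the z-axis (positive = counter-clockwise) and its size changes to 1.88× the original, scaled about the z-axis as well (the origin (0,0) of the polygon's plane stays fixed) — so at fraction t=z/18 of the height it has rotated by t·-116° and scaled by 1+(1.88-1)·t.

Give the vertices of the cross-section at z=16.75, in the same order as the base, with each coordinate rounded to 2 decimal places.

Cross-section at z=16.75: (3.97,6.36) (-1.12,-3.46) (4.35,-4.28) (8.93,-1.94) (10.03,4.40)

t = z/height = 16.75/18 = 0.930556
s = 1 + (scale-1)·z/height = 1 + (1.88-1)·16.75/18 = 1.818889
θ = twist·z/height = -116°·16.75/18 = -107.9444° = -1.883986 rad
cos θ = -0.308095, sin θ = -0.951356 (intermediates below are computed at full precision and shown rounded to 5 d.p.)
v1: (-4,1) → rotate → (2.18373,3.49733) → ×s → (3.97197,6.36125) → (3.97,6.36)
v2: (2,0) → rotate → (-0.61619,-1.90271) → ×s → (-1.12078,-3.46082) → (-1.12,-3.46)
v3: (1.5,3) → rotate → (2.39193,-2.35132) → ×s → (4.35065,-4.27679) → (4.35,-4.28)
v4: (-0.5,5) → rotate → (4.91083,-1.06480) → ×s → (8.93225,-1.93674) → (8.93,-1.94)
v5: (-4,4.5) → rotate → (5.51348,2.41900) → ×s → (10.02841,4.39989) → (10.03,4.40)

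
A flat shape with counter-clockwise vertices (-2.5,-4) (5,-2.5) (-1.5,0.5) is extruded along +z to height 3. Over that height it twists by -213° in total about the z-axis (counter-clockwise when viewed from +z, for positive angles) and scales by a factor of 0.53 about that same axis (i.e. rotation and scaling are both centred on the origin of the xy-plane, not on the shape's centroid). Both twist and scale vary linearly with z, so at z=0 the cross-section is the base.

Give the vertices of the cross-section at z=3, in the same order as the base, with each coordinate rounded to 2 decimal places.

t = z/height = 3/3 = 1
s = 1 + (scale-1)·z/height = 1 + (0.53-1)·3/3 = 0.530000
θ = twist·z/height = -213°·3/3 = -213.0000° = -3.717551 rad
cos θ = -0.838671, sin θ = 0.544639 (intermediates below are computed at full precision and shown rounded to 5 d.p.)
v1: (-2.5,-4) → rotate → (4.27523,1.99308) → ×s → (2.26587,1.05633) → (2.27,1.06)
v2: (5,-2.5) → rotate → (-2.83176,4.81987) → ×s → (-1.50083,2.55453) → (-1.50,2.55)
v3: (-1.5,0.5) → rotate → (0.98569,-1.23629) → ×s → (0.52241,-0.65524) → (0.52,-0.66)

Cross-section at z=3: (2.27,1.06) (-1.50,2.55) (0.52,-0.66)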